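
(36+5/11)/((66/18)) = 1203/121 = 9.94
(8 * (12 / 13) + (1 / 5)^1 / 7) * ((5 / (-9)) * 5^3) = -421625 / 819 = -514.80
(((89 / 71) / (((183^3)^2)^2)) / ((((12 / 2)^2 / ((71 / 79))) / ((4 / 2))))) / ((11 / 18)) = 89 / 1225837359853974948955351117509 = 0.00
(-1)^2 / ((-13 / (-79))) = 79 / 13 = 6.08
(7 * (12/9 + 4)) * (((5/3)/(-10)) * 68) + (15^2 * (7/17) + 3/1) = -50102/153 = -327.46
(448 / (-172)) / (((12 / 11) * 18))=-154 / 1161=-0.13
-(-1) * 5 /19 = 5 /19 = 0.26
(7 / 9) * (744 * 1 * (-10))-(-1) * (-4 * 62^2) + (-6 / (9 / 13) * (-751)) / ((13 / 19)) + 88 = -11562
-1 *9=-9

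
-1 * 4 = -4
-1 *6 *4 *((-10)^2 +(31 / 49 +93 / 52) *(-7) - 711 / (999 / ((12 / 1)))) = -6021138 / 3367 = -1788.28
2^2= 4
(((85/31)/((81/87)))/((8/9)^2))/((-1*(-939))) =0.00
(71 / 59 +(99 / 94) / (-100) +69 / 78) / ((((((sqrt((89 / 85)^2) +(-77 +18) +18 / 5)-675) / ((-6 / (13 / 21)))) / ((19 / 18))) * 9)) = 33865635587 / 10459134293400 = 0.00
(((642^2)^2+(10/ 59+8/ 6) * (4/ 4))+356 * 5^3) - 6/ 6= 30068619709181/ 177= 169879207396.50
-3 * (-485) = 1455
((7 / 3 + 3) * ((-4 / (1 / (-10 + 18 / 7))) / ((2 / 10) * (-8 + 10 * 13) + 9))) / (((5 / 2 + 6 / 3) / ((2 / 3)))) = 66560 / 94689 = 0.70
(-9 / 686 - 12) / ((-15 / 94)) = 129109 / 1715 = 75.28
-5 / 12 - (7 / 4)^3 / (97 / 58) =-33721 / 9312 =-3.62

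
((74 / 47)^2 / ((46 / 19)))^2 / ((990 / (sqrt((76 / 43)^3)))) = 205677924784 * sqrt(817) / 2362594637403495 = 0.00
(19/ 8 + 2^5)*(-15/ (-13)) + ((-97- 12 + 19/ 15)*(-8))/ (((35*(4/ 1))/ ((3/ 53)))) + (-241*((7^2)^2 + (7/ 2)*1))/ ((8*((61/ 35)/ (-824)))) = 2015091903389183/ 58840600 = 34246623.99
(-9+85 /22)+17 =261 /22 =11.86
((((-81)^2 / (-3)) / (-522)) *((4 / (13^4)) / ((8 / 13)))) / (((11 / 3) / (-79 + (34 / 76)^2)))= -82950723 / 4048069168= -0.02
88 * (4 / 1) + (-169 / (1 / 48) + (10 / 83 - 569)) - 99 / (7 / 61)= -9191.59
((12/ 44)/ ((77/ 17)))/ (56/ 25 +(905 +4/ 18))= 11475/ 172939613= 0.00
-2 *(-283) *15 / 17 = 8490 / 17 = 499.41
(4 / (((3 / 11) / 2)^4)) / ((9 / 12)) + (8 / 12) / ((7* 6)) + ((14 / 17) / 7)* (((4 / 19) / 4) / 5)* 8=42372296101 / 2747115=15424.29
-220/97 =-2.27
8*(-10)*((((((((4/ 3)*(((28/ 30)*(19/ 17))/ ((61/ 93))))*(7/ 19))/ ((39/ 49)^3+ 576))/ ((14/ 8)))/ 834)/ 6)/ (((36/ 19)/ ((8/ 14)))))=-8869793408/ 2375694259750107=-0.00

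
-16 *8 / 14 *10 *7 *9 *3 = -17280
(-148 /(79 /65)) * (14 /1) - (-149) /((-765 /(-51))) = -2008429 /1185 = -1694.88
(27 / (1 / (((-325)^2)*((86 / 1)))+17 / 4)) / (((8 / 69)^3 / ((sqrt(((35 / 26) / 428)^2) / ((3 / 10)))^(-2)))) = 1122439562936744949 / 30267055784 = 37084530.82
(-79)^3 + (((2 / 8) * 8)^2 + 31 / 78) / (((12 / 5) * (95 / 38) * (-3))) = -493039.24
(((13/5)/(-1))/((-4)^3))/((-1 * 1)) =-13/320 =-0.04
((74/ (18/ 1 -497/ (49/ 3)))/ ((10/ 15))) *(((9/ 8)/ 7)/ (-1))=333/ 232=1.44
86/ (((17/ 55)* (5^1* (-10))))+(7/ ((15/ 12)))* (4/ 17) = -361/ 85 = -4.25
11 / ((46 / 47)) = 517 / 46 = 11.24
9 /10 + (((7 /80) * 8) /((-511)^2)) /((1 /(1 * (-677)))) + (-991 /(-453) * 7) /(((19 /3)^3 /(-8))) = 16069924453 /38635052827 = 0.42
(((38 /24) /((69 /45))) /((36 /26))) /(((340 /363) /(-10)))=-149435 /18768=-7.96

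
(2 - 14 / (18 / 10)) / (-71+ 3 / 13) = 0.08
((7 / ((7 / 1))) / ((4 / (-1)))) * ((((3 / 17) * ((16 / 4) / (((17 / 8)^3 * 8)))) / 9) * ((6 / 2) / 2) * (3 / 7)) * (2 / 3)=-64 / 584647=-0.00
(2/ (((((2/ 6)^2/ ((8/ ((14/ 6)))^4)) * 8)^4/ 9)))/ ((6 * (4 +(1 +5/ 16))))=931603678164736454688768/ 2824799098416085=329794667.06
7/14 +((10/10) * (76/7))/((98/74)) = 8.70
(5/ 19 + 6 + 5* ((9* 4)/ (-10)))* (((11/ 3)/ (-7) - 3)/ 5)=16502/ 1995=8.27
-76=-76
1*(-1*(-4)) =4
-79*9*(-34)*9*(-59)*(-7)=89854758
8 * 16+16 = 144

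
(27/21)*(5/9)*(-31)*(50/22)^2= -96875/847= -114.37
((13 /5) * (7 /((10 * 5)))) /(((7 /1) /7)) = 91 /250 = 0.36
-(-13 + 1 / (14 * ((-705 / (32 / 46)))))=1475573 / 113505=13.00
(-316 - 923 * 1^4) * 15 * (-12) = 223020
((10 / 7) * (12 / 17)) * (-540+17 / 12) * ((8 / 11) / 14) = -258520 / 9163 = -28.21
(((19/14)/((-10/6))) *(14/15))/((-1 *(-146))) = -0.01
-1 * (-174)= 174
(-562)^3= -177504328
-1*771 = -771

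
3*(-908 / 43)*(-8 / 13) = 21792 / 559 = 38.98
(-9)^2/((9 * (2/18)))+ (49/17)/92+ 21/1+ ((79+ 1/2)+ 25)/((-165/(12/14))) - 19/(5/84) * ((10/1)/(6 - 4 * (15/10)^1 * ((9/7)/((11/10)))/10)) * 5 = -159324621/54740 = -2910.57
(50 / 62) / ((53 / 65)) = 1625 / 1643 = 0.99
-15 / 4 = -3.75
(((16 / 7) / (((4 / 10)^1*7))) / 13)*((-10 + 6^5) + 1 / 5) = 487.67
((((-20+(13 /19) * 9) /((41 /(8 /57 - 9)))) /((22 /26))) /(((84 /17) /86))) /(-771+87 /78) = -16407832285 /205316230581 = -0.08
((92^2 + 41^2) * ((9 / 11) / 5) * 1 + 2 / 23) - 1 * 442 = 308199 / 253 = 1218.18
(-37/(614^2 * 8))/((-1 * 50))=37/150798400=0.00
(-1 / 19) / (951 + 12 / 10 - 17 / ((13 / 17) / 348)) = 65 / 8378373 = 0.00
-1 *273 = -273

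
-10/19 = -0.53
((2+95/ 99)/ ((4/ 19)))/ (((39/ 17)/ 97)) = 9179983/ 15444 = 594.40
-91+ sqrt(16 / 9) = -269 / 3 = -89.67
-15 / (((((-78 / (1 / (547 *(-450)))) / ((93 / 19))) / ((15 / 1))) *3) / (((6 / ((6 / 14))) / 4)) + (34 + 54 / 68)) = -110670 / 1653990871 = -0.00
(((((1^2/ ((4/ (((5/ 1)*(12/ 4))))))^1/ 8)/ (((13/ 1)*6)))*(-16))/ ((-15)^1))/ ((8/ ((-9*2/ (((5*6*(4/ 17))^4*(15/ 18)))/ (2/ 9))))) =-83521/ 2662400000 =-0.00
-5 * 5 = -25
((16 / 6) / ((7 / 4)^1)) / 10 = 16 / 105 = 0.15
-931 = -931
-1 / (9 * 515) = -1 / 4635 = -0.00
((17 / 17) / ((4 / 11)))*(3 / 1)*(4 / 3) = 11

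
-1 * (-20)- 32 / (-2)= 36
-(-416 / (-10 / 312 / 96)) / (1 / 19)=-118370304 / 5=-23674060.80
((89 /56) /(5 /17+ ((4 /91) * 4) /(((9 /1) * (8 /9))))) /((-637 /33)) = -16643 /63896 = -0.26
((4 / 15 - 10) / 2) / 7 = -73 / 105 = -0.70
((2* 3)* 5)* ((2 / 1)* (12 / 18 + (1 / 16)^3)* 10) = 204875 / 512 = 400.15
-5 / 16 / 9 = -5 / 144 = -0.03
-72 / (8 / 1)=-9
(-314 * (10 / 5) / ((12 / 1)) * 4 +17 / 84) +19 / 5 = -86239 / 420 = -205.33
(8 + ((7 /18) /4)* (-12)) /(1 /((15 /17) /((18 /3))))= 1.00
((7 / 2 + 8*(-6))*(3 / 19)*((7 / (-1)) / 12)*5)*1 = 3115 / 152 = 20.49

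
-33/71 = -0.46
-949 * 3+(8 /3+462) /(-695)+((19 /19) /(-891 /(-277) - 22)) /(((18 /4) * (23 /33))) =-21531079987 /7560905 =-2847.69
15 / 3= 5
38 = 38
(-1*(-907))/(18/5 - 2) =4535/8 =566.88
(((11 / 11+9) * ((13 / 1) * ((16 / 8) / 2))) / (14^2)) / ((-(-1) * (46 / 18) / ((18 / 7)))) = 5265 / 7889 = 0.67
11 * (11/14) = 121/14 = 8.64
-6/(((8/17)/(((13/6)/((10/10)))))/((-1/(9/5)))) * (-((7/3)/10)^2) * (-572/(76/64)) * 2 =6194188/7695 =804.96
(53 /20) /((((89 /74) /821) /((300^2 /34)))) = 4788443.16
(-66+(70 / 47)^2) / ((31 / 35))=-4931290 / 68479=-72.01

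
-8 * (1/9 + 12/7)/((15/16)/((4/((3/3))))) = -11776/189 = -62.31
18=18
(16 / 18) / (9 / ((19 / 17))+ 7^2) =38 / 2439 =0.02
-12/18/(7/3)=-2/7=-0.29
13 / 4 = 3.25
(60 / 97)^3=216000 / 912673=0.24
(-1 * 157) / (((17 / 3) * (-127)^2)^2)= -1413 / 75181801249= -0.00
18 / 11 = 1.64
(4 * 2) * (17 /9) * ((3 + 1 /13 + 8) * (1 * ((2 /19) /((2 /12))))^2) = 313344 /4693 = 66.77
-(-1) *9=9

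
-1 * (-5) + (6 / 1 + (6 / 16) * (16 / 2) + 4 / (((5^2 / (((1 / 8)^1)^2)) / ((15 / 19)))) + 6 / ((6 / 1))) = 22803 / 1520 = 15.00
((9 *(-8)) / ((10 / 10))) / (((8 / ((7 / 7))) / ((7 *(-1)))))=63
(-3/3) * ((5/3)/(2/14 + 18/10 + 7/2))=-350/1143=-0.31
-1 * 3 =-3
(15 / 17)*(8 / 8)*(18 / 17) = 270 / 289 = 0.93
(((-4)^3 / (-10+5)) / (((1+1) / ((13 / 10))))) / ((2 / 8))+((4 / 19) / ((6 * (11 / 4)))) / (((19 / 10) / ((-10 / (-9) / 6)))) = 267623632 / 8041275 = 33.28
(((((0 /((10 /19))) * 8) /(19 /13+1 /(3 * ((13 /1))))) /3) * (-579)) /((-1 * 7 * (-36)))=0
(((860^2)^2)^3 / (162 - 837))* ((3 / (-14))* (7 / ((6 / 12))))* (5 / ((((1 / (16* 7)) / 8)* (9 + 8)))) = 29330496876009282318578483200000000000 / 153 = 191702593960844982474369200000000000.00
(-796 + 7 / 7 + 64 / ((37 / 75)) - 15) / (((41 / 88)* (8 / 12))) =-3322440 / 1517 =-2190.14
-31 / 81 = -0.38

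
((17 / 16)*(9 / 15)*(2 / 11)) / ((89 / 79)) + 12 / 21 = 184843 / 274120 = 0.67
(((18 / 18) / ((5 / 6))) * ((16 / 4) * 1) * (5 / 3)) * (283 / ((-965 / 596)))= -1349344 / 965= -1398.28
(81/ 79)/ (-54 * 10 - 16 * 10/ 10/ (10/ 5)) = -81/ 43292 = -0.00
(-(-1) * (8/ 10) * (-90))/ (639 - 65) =-36/ 287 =-0.13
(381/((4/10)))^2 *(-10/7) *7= -18145125/2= -9072562.50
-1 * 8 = -8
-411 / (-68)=411 / 68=6.04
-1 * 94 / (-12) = 47 / 6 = 7.83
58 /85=0.68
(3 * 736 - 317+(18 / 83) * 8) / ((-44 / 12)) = -516.20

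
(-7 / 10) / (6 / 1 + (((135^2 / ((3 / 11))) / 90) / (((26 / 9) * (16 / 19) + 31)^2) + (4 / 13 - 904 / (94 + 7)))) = 0.35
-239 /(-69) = 239 /69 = 3.46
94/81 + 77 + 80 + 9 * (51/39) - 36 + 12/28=990355/7371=134.36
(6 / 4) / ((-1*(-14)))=3 / 28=0.11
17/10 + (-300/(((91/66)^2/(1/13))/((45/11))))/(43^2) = 3330396749/1990503970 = 1.67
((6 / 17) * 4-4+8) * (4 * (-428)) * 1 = -157504 / 17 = -9264.94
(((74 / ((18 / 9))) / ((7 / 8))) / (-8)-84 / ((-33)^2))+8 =6701 / 2541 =2.64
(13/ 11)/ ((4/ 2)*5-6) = 13/ 44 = 0.30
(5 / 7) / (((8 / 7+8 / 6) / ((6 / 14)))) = 45 / 364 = 0.12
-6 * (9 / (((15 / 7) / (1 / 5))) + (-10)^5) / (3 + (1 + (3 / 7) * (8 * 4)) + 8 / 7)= 17499853 / 550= 31817.91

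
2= 2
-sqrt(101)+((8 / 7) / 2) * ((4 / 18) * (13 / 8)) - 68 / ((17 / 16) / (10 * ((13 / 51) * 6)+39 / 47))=-51933869 / 50337 - sqrt(101)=-1041.77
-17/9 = -1.89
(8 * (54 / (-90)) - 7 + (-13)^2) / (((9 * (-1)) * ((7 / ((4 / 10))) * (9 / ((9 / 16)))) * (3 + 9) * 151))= -131 / 3805200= -0.00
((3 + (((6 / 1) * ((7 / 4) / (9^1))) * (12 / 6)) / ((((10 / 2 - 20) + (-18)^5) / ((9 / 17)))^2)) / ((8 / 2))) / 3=28663372530944 / 114653490123769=0.25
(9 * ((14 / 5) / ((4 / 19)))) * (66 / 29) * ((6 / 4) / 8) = 118503 / 2320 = 51.08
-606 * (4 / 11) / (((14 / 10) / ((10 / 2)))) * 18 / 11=-1090800 / 847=-1287.84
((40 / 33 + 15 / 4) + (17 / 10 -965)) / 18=-632503 / 11880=-53.24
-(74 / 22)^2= -1369 / 121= -11.31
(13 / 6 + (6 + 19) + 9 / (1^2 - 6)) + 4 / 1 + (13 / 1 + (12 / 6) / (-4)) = 628 / 15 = 41.87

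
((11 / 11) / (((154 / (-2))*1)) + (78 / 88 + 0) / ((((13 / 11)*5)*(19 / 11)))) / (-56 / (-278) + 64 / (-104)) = -3904927 / 21886480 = -0.18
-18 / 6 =-3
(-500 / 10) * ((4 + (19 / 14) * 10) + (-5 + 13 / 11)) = -52950 / 77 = -687.66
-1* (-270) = 270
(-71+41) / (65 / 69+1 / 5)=-26.27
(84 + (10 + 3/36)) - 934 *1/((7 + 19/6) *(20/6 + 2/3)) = 52057/732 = 71.12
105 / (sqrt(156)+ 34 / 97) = 8.18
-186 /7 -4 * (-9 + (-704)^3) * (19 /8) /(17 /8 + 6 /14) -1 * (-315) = 1299354806969 /1001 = 1298056750.22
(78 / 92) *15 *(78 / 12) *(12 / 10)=4563 / 46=99.20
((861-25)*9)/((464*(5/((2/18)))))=209/580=0.36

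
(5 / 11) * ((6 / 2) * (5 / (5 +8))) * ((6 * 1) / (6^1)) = 75 / 143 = 0.52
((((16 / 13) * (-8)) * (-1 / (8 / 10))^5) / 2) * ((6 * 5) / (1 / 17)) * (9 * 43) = 308390625 / 104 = 2965294.47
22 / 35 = 0.63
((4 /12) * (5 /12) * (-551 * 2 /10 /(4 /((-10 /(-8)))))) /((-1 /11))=30305 /576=52.61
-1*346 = -346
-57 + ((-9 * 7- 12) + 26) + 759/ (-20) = -2879/ 20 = -143.95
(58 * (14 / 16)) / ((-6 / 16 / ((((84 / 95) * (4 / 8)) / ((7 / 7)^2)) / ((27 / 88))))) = -500192 / 2565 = -195.01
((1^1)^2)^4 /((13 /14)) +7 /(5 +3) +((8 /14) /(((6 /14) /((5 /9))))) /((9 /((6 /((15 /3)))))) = 17275 /8424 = 2.05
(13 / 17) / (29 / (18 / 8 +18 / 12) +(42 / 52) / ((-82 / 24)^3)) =0.10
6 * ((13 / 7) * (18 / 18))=78 / 7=11.14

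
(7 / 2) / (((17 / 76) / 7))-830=-12248 / 17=-720.47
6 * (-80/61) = -480/61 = -7.87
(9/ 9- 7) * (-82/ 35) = 492/ 35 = 14.06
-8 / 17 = -0.47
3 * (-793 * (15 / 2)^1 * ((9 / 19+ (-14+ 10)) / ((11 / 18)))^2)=-25950774330 / 43681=-594097.53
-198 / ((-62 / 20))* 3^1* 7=41580 / 31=1341.29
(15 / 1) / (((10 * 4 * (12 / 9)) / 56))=15.75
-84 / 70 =-6 / 5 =-1.20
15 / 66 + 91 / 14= 74 / 11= 6.73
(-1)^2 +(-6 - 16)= -21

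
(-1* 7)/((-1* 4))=7/4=1.75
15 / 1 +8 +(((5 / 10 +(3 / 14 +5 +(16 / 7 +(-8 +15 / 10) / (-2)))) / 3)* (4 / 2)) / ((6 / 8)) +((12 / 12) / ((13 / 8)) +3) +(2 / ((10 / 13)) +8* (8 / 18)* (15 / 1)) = 92.55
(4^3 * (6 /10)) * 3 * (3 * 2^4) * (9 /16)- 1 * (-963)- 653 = 17102 /5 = 3420.40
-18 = -18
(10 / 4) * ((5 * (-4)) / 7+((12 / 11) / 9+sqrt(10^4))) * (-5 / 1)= -280850 / 231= -1215.80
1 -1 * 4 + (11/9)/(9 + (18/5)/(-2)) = -2.83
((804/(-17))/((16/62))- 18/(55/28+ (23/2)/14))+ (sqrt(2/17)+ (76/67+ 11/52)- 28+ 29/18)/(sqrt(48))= -83859/442- sqrt(3)*(13349233- 31356*sqrt(34))/6396624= -193.29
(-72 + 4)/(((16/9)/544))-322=-21130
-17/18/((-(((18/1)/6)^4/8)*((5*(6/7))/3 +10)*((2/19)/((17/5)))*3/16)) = 76874/54675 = 1.41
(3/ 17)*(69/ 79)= 207/ 1343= 0.15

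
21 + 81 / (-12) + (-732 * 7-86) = -20783 / 4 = -5195.75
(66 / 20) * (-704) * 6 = -69696 / 5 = -13939.20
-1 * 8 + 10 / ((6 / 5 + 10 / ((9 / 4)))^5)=-4227988643471 / 528613910512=-8.00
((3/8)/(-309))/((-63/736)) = 92/6489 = 0.01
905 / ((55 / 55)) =905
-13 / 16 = -0.81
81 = 81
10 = 10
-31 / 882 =-0.04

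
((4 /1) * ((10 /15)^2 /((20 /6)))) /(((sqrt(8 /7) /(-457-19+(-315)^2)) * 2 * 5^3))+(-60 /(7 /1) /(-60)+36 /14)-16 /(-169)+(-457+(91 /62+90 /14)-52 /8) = -16605341 /36673+98749 * sqrt(14) /1875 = -255.74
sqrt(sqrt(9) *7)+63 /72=7 /8+sqrt(21)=5.46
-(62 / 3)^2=-3844 / 9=-427.11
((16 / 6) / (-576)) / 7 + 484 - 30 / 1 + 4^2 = 710639 / 1512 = 470.00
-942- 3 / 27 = -8479 / 9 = -942.11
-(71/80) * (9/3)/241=-213/19280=-0.01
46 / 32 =23 / 16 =1.44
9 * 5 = 45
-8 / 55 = -0.15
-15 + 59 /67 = -946 /67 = -14.12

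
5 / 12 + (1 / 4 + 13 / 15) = 23 / 15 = 1.53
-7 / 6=-1.17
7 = 7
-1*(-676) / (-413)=-676 / 413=-1.64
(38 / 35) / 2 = 19 / 35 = 0.54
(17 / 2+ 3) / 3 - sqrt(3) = 23 / 6 - sqrt(3) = 2.10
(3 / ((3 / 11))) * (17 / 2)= 93.50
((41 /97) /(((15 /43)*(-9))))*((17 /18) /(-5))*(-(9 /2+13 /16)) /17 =-29971 /3771360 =-0.01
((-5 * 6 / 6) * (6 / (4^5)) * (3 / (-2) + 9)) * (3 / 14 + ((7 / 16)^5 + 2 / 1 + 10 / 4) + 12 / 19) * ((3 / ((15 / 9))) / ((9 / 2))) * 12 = -100949337045 / 17850957824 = -5.66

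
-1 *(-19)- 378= -359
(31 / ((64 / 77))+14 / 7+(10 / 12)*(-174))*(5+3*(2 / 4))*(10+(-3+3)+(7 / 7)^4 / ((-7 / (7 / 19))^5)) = -6870.70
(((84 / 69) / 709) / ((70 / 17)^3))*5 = 4913 / 39952150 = 0.00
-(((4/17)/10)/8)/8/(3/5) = -1/1632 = -0.00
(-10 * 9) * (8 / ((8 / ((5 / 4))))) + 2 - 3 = -227 / 2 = -113.50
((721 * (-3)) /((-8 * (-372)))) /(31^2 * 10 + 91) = -721 /9623392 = -0.00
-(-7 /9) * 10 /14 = 5 /9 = 0.56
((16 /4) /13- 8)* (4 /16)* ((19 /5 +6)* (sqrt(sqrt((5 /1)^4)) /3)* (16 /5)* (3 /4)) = -75.38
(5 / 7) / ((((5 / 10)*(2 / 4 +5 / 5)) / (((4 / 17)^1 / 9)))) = 80 / 3213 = 0.02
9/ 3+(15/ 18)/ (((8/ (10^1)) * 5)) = 77/ 24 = 3.21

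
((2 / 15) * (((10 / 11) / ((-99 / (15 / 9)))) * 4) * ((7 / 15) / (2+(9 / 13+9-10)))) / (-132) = 182 / 10673289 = 0.00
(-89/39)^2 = 7921/1521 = 5.21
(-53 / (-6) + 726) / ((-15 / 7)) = -30863 / 90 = -342.92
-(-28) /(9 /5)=140 /9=15.56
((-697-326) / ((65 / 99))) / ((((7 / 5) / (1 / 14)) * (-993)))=33759 / 421694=0.08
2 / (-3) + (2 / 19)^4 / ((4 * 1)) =-260630 / 390963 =-0.67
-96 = -96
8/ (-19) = -8/ 19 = -0.42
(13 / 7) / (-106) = -13 / 742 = -0.02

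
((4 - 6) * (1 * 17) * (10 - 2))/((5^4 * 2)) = -136/625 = -0.22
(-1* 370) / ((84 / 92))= -8510 / 21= -405.24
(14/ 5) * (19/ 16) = 133/ 40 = 3.32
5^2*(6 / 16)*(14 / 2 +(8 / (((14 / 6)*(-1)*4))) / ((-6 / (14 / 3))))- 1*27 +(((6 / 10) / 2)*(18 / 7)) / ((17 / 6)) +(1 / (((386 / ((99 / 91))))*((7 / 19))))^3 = 14261678218971197747 / 315892376718215570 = 45.15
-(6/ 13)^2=-36/ 169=-0.21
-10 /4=-5 /2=-2.50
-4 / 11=-0.36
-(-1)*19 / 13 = 1.46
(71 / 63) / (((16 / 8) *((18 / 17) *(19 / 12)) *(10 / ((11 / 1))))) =13277 / 35910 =0.37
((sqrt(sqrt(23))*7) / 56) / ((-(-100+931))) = -23^(1 / 4) / 6648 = -0.00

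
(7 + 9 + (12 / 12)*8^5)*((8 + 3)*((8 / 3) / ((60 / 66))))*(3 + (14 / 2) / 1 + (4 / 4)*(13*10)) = 148096256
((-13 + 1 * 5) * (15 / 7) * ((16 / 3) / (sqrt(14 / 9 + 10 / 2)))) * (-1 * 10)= 19200 * sqrt(59) / 413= 357.09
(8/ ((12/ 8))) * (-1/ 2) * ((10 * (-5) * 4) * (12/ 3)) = 6400/ 3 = 2133.33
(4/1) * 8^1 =32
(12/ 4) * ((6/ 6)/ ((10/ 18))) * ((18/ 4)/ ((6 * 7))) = 81/ 140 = 0.58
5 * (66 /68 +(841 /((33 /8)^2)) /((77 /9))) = 33.74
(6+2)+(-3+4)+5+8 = 22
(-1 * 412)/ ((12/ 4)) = -412/ 3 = -137.33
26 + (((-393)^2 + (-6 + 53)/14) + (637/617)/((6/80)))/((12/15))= 20016870571/103656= 193108.65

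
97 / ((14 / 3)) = 291 / 14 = 20.79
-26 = -26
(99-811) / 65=-712 / 65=-10.95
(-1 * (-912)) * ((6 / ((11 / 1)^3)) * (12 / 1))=49.33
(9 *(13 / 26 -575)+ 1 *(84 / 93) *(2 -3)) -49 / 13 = -4171189 / 806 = -5175.17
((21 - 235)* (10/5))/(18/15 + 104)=-1070/263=-4.07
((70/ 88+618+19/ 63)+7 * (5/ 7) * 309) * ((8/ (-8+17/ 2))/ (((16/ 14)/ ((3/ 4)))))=5998877/ 264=22723.02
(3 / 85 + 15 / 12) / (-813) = -437 / 276420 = -0.00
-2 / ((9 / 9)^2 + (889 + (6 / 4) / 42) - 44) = -56 / 23689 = -0.00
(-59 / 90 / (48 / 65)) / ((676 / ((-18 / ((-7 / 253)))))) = -14927 / 17472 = -0.85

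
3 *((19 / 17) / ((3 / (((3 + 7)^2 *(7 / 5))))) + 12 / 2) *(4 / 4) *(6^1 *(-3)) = -53388 / 17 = -3140.47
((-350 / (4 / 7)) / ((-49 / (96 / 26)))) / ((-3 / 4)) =-800 / 13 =-61.54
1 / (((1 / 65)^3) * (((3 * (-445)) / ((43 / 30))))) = -472355 / 1602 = -294.85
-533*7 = -3731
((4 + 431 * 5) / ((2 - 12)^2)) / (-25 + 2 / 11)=-23749 / 27300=-0.87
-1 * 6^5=-7776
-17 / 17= -1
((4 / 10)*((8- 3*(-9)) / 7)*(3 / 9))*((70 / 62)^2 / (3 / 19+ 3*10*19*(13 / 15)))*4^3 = 2979200 / 27068487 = 0.11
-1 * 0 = 0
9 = 9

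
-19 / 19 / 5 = -1 / 5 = -0.20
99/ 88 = 9/ 8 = 1.12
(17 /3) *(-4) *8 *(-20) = 10880 /3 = 3626.67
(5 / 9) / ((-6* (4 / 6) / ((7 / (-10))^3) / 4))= 343 / 1800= 0.19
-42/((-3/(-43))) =-602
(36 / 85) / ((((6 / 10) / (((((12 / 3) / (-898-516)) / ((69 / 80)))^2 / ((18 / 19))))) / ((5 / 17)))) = 4864000 / 2063270204163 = 0.00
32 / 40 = 4 / 5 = 0.80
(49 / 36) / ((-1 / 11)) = -539 / 36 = -14.97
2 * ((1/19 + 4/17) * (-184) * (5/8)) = -21390/323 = -66.22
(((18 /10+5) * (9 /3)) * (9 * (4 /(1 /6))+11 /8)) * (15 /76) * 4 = 266067 /76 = 3500.88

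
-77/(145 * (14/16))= -88/145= -0.61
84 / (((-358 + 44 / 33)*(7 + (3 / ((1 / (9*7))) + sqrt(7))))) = -1176 / 978515 + 6*sqrt(7) / 978515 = -0.00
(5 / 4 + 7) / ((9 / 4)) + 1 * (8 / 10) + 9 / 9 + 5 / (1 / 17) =1357 / 15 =90.47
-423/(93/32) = -4512/31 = -145.55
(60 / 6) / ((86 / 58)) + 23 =1279 / 43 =29.74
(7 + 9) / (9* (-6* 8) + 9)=-16 / 423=-0.04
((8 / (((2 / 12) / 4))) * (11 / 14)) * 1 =1056 / 7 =150.86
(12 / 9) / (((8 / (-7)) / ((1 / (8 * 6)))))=-7 / 288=-0.02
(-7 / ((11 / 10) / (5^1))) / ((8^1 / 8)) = -350 / 11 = -31.82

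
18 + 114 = 132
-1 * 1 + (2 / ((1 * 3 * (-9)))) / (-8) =-107 / 108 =-0.99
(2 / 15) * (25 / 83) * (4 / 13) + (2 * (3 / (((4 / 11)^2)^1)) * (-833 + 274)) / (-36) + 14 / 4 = 708.09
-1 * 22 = -22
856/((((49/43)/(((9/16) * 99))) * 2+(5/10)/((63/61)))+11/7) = 65591856/160645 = 408.30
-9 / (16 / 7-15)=63 / 89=0.71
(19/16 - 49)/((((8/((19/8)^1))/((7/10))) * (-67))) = 20349/137216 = 0.15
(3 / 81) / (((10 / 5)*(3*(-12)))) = -1 / 1944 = -0.00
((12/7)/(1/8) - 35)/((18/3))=-149/42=-3.55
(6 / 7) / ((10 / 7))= 3 / 5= 0.60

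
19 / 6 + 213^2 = 272233 / 6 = 45372.17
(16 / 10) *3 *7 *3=504 / 5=100.80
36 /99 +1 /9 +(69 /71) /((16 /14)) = 74513 /56232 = 1.33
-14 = -14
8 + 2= 10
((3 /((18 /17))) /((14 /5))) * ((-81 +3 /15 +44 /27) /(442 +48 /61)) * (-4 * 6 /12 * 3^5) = 87.93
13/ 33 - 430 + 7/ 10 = -141539/ 330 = -428.91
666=666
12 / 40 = 3 / 10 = 0.30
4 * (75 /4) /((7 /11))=825 /7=117.86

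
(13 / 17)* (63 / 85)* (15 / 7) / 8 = 351 / 2312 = 0.15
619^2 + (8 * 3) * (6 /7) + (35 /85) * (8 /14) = 45598635 /119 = 383181.81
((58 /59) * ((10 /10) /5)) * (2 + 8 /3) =812 /885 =0.92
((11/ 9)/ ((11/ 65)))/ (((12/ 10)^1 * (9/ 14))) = 2275/ 243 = 9.36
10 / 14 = 5 / 7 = 0.71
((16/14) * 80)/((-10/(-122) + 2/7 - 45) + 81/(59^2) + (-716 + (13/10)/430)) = -584362432000/4861386109869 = -0.12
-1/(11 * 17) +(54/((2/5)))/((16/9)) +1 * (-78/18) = 71.60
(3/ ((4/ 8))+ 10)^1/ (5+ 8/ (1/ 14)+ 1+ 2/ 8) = 64/ 473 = 0.14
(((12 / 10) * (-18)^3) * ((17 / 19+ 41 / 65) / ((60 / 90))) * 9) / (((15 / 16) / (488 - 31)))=-2169193830912 / 30875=-70257290.07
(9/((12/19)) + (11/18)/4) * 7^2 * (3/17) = 2989/24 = 124.54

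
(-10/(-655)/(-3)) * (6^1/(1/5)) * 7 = -1.07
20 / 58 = 0.34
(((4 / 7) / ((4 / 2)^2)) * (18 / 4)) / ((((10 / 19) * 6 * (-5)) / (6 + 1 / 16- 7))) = 171 / 4480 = 0.04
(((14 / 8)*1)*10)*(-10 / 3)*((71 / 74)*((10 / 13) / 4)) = -62125 / 5772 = -10.76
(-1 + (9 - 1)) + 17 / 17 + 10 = 18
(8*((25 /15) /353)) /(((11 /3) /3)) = 120 /3883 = 0.03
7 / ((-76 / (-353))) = 2471 / 76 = 32.51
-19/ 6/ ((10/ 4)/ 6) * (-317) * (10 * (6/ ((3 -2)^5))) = 144552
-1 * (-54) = 54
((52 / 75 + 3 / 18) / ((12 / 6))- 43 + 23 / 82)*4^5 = -44387072 / 1025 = -43304.46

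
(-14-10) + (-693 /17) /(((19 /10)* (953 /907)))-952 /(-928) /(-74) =-44.43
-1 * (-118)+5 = 123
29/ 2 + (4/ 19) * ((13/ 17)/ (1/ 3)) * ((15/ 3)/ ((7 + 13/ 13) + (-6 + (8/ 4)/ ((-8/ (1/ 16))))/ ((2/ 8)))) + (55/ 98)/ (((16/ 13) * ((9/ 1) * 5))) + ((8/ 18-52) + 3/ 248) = -1350324431033/ 36314988192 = -37.18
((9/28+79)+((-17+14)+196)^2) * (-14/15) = -1045193/30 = -34839.77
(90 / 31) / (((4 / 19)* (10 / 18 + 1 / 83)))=638685 / 26288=24.30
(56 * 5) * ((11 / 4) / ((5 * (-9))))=-154 / 9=-17.11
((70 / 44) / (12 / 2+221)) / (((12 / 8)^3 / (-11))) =-0.02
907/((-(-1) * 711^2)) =0.00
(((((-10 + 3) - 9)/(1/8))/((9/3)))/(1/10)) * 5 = -6400/3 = -2133.33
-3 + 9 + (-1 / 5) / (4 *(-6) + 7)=511 / 85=6.01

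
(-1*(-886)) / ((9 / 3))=886 / 3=295.33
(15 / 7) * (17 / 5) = 51 / 7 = 7.29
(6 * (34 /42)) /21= 34 /147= 0.23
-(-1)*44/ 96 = 11/ 24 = 0.46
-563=-563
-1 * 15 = -15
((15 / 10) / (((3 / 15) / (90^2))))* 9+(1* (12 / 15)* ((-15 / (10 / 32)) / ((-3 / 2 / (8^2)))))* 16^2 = 4830902 / 5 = 966180.40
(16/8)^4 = 16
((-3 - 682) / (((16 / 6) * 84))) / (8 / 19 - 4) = 13015 / 15232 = 0.85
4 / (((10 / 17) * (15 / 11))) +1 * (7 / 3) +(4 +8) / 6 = 233 / 25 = 9.32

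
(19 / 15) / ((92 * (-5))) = -19 / 6900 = -0.00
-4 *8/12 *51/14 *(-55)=3740/7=534.29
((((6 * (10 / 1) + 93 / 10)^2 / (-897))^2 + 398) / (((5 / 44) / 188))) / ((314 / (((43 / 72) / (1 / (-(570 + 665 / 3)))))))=-1062859.72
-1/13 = -0.08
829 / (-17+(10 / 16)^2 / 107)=-48.78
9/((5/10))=18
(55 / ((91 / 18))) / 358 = 495 / 16289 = 0.03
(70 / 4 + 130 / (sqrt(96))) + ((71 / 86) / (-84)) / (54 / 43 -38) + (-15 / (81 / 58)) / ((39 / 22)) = 1065987721 / 93169440 + 65 * sqrt(6) / 12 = 24.71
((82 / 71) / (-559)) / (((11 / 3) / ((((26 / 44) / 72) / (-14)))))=41 / 124122768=0.00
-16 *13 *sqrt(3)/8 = -26 *sqrt(3) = -45.03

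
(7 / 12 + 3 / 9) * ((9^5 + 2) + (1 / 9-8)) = 1461317 / 27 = 54122.85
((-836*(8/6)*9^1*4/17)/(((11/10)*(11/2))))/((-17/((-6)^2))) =2626560/3179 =826.22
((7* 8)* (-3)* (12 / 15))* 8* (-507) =2725632 / 5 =545126.40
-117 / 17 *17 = -117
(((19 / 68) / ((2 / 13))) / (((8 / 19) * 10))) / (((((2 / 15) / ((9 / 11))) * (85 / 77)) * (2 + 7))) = 98553 / 369920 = 0.27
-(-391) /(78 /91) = 2737 /6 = 456.17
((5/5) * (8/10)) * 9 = 36/5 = 7.20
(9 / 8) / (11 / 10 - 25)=-45 / 956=-0.05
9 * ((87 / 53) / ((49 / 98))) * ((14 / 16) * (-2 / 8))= -5481 / 848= -6.46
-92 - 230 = -322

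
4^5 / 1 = 1024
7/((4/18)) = 63/2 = 31.50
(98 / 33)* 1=98 / 33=2.97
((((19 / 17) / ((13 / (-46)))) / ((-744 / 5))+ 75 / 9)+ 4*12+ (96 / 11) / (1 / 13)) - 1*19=45462113 / 301444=150.81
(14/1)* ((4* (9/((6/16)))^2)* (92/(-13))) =-2967552/13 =-228273.23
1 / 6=0.17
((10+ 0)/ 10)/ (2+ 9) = 1/ 11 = 0.09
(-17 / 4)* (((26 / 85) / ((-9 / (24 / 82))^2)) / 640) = -13 / 6051600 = -0.00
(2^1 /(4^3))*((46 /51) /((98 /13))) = 299 /79968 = 0.00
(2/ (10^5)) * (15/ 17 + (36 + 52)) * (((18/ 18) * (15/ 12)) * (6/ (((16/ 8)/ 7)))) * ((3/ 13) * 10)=95193/ 884000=0.11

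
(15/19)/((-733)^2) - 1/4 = -10208431/40833964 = -0.25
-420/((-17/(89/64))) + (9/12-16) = 5197/272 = 19.11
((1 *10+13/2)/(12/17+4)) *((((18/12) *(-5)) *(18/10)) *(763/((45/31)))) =-39807999/1600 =-24880.00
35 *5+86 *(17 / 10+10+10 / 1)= 10206 / 5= 2041.20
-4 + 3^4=77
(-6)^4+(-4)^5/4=1040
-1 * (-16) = 16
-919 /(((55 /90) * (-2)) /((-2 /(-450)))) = 919 /275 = 3.34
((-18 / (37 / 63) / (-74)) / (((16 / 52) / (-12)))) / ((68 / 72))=-398034 / 23273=-17.10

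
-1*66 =-66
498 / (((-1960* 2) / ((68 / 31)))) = -4233 / 15190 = -0.28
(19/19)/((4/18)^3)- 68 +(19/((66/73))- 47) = -755/264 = -2.86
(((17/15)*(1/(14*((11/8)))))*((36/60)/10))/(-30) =-17/144375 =-0.00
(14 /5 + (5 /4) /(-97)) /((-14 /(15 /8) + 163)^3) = 3649725 /4926924894356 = 0.00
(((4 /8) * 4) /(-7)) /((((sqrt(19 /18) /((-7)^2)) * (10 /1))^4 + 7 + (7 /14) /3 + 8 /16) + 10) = -0.02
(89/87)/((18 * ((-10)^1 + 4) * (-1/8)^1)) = 178/2349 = 0.08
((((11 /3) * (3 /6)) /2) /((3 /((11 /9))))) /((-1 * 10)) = -0.04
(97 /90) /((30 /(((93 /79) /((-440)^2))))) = 3007 /13764960000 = 0.00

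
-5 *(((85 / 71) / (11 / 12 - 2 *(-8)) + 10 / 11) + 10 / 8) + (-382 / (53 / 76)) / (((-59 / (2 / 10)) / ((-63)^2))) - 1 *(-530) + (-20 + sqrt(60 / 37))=2 *sqrt(555) / 37 + 78020620251451 / 9915279220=7870.00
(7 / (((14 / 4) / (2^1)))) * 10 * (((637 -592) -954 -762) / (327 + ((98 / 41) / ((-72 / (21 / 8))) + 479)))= -263082240 / 3172073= -82.94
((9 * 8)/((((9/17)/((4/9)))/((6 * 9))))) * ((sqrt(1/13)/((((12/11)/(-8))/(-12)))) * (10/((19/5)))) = 14361600 * sqrt(13)/247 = 209641.64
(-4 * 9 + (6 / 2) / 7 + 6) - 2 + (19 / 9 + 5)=-1541 / 63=-24.46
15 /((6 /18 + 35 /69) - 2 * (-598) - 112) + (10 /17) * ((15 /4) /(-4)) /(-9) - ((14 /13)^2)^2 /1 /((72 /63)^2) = -0.95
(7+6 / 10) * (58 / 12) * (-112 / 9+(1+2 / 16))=-89813 / 216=-415.80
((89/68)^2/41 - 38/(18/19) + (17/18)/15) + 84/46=-22475139623/588658320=-38.18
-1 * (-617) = 617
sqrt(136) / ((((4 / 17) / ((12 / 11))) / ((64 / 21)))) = 2176 * sqrt(34) / 77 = 164.78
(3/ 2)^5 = 243/ 32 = 7.59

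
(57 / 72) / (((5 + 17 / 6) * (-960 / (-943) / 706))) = 6324701 / 90240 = 70.09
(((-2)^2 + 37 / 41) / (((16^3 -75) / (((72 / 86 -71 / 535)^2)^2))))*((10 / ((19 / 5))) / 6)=243294185724234193 / 1846999898414254181525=0.00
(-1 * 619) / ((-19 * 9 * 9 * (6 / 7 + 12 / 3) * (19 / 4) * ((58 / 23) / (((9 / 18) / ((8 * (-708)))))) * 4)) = -99659 / 653209318656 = -0.00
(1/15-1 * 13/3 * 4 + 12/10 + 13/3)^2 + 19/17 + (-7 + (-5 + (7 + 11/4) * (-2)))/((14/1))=2089043/15300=136.54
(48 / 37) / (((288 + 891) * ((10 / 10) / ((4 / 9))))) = 64 / 130869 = 0.00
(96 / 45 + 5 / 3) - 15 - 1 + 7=-26 / 5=-5.20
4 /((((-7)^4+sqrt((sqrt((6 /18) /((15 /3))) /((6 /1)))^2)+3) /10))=51926400 /3120776639- 240* sqrt(15) /3120776639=0.02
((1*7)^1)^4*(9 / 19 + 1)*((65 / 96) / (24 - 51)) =-1092455 / 12312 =-88.73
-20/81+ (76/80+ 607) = 984479/1620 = 607.70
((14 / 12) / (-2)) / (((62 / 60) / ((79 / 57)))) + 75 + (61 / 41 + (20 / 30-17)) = 8602657 / 144894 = 59.37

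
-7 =-7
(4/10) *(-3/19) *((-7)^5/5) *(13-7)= 605052/475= 1273.79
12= 12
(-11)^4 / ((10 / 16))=117128 / 5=23425.60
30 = 30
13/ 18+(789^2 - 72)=11204095/ 18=622449.72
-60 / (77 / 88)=-480 / 7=-68.57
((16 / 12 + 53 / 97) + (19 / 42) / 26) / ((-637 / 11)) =-2210461 / 67473588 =-0.03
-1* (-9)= 9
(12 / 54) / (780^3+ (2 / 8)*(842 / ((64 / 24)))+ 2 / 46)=736 / 1571716485585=0.00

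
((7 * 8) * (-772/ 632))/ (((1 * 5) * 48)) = -1351/ 4740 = -0.29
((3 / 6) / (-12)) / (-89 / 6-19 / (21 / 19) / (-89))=623 / 218900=0.00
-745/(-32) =745/32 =23.28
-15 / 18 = -5 / 6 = -0.83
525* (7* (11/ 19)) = 40425/ 19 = 2127.63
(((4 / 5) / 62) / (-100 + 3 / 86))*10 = -344 / 266507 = -0.00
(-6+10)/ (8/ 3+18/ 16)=96/ 91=1.05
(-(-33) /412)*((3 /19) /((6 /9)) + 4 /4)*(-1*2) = -1551 /7828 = -0.20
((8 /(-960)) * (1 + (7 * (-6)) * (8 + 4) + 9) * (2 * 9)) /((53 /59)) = 43719 /530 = 82.49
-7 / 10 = -0.70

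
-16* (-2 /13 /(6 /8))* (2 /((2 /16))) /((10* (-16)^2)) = 0.02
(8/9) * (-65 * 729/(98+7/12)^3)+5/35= 12594637/127353499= 0.10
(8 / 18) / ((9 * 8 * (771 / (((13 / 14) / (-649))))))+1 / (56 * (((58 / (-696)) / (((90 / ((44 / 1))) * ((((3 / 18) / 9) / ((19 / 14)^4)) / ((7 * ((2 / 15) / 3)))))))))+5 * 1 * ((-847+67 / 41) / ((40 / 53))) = -33960303767119265363 / 6063737405587092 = -5600.56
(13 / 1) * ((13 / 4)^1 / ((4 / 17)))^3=140320193 / 4096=34257.86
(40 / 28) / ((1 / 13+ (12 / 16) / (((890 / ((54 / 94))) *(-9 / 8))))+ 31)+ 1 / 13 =94493151 / 768908413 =0.12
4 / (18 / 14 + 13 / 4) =112 / 127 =0.88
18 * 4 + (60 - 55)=77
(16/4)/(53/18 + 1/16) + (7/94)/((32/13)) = 1772011/1302464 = 1.36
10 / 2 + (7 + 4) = 16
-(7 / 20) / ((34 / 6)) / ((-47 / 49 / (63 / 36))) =7203 / 63920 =0.11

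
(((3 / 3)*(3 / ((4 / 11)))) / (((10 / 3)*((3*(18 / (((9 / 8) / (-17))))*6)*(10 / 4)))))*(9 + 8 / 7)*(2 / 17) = -781 / 3236800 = -0.00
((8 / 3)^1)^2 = 64 / 9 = 7.11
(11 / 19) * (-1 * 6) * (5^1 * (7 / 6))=-385 / 19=-20.26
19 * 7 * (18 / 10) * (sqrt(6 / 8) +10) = 2601.33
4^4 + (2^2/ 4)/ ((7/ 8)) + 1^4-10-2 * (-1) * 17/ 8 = 7067/ 28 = 252.39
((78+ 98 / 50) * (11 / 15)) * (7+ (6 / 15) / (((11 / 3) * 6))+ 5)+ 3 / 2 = 2648303 / 3750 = 706.21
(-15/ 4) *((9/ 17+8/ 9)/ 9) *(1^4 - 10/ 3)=7595/ 5508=1.38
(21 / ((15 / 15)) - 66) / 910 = -9 / 182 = -0.05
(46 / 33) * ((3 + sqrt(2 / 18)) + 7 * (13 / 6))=851 / 33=25.79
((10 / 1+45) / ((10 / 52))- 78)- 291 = -83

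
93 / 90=31 / 30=1.03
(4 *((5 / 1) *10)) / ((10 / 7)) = 140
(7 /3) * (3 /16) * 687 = 4809 /16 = 300.56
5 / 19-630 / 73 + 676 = 926007 / 1387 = 667.63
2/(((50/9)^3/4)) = 729/15625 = 0.05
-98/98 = -1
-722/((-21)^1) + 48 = 1730/21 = 82.38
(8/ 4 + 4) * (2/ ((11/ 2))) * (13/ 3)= 104/ 11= 9.45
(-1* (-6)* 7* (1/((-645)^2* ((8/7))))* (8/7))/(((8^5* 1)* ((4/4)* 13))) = 7/29536665600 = 0.00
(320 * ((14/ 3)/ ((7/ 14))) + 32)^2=82011136/ 9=9112348.44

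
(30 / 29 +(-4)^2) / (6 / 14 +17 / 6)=20748 / 3973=5.22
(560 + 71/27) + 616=31823/27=1178.63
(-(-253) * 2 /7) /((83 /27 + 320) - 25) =6831 /28168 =0.24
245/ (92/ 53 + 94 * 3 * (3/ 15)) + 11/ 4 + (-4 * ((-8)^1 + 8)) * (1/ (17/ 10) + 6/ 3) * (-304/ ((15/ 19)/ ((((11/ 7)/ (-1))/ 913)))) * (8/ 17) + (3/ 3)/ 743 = 159465981/ 22893316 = 6.97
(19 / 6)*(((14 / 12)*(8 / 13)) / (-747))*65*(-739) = 982870 / 6723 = 146.20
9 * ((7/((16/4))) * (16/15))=84/5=16.80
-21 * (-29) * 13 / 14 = 1131 / 2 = 565.50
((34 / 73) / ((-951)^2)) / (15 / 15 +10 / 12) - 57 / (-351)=1533163325 / 9441042039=0.16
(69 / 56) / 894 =23 / 16688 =0.00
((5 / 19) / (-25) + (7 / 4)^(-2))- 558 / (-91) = 390193 / 60515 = 6.45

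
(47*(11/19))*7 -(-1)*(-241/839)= 3031762/15941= 190.19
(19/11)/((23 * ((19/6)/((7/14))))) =3/253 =0.01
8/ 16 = 1/ 2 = 0.50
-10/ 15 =-2/ 3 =-0.67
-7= -7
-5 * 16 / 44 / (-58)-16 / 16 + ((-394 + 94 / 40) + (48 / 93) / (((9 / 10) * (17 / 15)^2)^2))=-392.23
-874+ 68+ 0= -806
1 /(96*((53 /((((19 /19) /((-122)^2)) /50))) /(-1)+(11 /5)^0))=-1 /3786489504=-0.00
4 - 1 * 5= -1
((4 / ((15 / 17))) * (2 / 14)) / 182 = 34 / 9555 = 0.00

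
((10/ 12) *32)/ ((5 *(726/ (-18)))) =-16/ 121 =-0.13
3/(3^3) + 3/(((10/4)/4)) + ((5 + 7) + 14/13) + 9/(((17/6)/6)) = 368431/9945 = 37.05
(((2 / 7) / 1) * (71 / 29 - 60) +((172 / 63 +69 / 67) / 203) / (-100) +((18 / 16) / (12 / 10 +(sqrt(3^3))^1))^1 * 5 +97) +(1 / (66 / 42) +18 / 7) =375 * sqrt(3) / 568 +2793957541987 / 33460500150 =84.64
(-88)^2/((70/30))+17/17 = 23239/7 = 3319.86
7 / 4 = 1.75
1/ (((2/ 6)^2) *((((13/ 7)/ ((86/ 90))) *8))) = 301/ 520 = 0.58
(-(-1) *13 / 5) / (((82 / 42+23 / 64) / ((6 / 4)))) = 2016 / 1195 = 1.69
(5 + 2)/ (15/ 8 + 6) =8/ 9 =0.89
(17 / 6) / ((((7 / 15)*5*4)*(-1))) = -17 / 56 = -0.30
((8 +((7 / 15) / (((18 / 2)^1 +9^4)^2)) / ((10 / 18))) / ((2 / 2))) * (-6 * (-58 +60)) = -2877660007 / 29975625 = -96.00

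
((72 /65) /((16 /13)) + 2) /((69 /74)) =3.11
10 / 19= 0.53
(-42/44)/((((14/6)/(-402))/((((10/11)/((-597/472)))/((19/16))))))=-45538560/457501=-99.54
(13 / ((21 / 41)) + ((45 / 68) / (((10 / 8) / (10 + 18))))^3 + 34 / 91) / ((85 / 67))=295025420629 / 114006165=2587.80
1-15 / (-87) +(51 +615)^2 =12863158 / 29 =443557.17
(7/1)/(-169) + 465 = 78578/169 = 464.96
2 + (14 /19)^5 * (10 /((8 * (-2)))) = 4616058 /2476099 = 1.86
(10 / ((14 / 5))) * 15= 375 / 7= 53.57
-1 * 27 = -27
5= 5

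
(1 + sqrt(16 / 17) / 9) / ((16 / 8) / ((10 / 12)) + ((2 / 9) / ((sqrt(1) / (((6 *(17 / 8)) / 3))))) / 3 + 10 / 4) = 15 *sqrt(17) / 2992 + 135 / 704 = 0.21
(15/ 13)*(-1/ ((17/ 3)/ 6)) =-270/ 221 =-1.22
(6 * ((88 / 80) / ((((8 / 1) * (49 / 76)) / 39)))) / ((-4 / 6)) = -73359 / 980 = -74.86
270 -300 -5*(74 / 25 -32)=576 / 5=115.20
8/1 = 8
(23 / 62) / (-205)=-23 / 12710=-0.00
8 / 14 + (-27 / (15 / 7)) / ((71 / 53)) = -21953 / 2485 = -8.83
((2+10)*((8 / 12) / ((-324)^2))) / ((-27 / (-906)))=151 / 59049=0.00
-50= -50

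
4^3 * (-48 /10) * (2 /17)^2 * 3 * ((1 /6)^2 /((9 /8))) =-4096 /13005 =-0.31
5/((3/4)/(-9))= -60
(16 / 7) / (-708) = -4 / 1239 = -0.00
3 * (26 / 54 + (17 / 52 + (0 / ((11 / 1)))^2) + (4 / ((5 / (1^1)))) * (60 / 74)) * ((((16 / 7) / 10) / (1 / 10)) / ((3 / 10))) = 432520 / 12987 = 33.30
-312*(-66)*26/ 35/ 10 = 267696/ 175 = 1529.69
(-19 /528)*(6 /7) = -19 /616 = -0.03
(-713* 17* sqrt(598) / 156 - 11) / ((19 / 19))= -12121* sqrt(598) / 156 - 11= -1911.05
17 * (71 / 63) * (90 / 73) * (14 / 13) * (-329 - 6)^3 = -907552352500 / 949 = -956324923.60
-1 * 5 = -5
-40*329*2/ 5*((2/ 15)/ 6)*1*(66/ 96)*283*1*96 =-32773664/ 15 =-2184910.93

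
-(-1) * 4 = 4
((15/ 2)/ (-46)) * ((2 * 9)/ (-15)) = 9/ 46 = 0.20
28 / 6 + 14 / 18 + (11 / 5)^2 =2314 / 225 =10.28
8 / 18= 4 / 9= 0.44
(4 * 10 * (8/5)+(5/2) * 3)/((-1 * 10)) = -143/20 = -7.15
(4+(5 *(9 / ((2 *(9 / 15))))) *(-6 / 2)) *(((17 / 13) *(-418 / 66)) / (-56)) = -16.05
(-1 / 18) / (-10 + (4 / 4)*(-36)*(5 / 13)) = 0.00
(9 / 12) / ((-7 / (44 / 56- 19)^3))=49744125 / 76832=647.44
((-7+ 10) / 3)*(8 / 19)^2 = 64 / 361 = 0.18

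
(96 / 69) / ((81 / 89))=2848 / 1863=1.53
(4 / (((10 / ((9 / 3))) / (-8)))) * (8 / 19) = -4.04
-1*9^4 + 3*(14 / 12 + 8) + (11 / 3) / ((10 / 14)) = -195851 / 30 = -6528.37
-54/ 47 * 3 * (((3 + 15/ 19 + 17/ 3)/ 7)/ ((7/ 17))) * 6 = -60588/ 893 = -67.85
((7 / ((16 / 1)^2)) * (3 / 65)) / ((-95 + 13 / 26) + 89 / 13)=-21 / 1458560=-0.00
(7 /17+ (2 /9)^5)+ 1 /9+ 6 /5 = 8650118 /5019165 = 1.72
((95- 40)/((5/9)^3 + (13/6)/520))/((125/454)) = 58250016/51215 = 1137.36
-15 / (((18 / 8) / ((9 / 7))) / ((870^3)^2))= -26017572060540000000 / 7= -3716796008648571428.57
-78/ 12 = -13/ 2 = -6.50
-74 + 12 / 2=-68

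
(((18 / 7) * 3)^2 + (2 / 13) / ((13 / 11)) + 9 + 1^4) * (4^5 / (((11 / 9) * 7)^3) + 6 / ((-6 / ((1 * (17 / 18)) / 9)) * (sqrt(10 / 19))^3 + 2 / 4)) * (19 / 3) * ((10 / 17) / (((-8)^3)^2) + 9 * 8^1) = 608663438962872013156709731 / 11767163387625609306112 - 10145157015897212535 * sqrt(190) / 16014648420080128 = 42993.50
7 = 7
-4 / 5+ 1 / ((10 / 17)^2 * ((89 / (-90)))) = -3313 / 890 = -3.72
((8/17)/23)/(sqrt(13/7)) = 8 * sqrt(91)/5083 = 0.02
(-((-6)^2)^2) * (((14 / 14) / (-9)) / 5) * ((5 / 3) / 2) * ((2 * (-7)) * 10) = -3360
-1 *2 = -2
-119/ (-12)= 119/ 12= 9.92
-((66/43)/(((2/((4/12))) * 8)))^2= -121/118336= -0.00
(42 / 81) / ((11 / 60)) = 280 / 99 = 2.83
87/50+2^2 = 287/50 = 5.74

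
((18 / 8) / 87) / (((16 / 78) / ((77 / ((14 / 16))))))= 1287 / 116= 11.09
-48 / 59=-0.81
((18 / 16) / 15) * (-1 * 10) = -3 / 4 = -0.75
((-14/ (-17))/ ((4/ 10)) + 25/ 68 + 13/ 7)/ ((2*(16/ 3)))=6117/ 15232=0.40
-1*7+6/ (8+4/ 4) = -19/ 3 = -6.33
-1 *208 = -208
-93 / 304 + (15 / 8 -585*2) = -355203 / 304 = -1168.43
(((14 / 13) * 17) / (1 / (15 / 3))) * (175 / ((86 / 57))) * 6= 35610750 / 559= 63704.38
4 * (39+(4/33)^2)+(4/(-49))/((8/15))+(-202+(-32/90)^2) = -1103801227/24012450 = -45.97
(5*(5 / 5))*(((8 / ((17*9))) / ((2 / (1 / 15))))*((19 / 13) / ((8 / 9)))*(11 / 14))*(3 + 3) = 209 / 3094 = 0.07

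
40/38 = 20/19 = 1.05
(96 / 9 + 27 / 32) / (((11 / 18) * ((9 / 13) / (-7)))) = -100555 / 528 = -190.45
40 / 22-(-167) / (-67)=-497 / 737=-0.67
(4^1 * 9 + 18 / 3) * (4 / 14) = 12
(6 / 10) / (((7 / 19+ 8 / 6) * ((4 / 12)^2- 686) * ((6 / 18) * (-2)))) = 4617 / 5987810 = 0.00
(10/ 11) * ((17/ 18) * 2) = 170/ 99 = 1.72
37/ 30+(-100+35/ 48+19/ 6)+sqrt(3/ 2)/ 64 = -22769/ 240+sqrt(6)/ 128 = -94.85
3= 3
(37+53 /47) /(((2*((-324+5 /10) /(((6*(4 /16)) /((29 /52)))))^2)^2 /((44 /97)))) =11674252541952 /565039366686261309599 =0.00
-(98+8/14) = -690/7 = -98.57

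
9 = 9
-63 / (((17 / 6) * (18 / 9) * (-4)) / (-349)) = -65961 / 68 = -970.01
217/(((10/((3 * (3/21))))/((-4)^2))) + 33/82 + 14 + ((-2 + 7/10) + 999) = 47597/41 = 1160.90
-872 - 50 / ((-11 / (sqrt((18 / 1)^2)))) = -8692 / 11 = -790.18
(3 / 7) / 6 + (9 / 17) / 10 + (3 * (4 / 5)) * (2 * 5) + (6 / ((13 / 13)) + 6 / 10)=18281 / 595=30.72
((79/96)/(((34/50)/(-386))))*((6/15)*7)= -533645/408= -1307.95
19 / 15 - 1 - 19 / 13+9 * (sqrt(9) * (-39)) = -205568 / 195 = -1054.19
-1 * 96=-96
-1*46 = -46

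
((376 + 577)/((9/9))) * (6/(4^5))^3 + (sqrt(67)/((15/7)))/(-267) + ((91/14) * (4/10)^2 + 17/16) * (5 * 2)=14109767311/671088640 - 7 * sqrt(67)/4005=21.01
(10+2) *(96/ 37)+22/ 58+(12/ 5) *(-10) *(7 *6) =-1047769/ 1073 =-976.49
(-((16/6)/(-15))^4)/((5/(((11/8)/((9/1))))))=-5632/184528125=-0.00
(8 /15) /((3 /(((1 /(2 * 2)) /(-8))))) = -1 /180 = -0.01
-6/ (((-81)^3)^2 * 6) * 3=-0.00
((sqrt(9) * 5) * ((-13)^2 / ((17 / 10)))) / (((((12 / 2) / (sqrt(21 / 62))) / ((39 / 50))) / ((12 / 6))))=6591 * sqrt(1302) / 1054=225.64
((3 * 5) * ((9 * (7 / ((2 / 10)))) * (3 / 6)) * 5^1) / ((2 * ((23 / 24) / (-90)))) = -12757500 / 23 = -554673.91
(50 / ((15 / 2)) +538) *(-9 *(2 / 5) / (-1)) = 9804 / 5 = 1960.80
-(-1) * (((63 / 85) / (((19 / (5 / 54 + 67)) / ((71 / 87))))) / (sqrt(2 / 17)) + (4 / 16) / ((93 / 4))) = 1 / 93 + 1800631 * sqrt(34) / 1686060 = 6.24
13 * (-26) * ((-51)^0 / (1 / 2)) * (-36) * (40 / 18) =54080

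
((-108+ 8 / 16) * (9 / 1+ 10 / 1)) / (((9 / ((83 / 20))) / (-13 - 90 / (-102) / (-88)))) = 1319805493 / 107712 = 12253.10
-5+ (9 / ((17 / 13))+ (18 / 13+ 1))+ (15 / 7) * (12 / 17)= 8941 / 1547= 5.78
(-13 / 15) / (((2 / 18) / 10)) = -78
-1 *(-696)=696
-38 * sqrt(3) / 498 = -19 * sqrt(3) / 249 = -0.13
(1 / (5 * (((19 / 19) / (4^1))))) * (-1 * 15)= -12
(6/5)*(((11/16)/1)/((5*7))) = 33/1400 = 0.02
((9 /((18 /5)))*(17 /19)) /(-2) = -85 /76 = -1.12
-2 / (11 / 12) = -24 / 11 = -2.18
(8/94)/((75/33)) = 44/1175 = 0.04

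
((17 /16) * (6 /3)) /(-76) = -17 /608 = -0.03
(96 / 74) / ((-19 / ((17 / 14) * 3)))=-1224 / 4921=-0.25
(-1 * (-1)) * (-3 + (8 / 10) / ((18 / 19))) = -97 / 45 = -2.16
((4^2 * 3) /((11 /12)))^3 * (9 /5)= 1719926784 /6655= 258441.29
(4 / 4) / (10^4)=1 / 10000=0.00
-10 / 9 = -1.11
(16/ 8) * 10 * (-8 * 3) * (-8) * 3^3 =103680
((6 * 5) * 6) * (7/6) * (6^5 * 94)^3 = 82010906298105200640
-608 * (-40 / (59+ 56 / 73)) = 1775360 / 4363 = 406.91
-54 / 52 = -27 / 26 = -1.04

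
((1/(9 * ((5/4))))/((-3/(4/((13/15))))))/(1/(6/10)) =-16/195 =-0.08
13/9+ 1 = 22/9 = 2.44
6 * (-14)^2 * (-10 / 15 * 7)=-5488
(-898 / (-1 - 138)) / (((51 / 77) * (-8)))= -34573 / 28356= -1.22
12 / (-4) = -3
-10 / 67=-0.15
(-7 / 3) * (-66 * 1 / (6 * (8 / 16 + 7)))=154 / 45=3.42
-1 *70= -70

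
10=10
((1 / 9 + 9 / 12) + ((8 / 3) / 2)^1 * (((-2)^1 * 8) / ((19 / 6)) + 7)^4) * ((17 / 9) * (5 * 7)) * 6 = 55929809005 / 7037334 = 7947.58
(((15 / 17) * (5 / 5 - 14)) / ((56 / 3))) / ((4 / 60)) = -8775 / 952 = -9.22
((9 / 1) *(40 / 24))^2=225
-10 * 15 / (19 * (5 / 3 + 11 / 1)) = -0.62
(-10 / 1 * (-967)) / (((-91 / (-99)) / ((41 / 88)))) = 1784115 / 364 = 4901.41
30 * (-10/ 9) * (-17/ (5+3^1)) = 425/ 6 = 70.83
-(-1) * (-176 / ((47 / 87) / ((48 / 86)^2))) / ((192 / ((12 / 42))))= -91872 / 608321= -0.15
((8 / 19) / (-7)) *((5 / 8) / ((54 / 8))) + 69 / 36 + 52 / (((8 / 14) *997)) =28675771 / 14320908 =2.00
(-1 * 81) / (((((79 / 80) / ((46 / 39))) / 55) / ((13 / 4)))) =-1366200 / 79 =-17293.67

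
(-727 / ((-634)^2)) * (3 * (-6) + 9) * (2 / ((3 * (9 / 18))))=2181 / 100489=0.02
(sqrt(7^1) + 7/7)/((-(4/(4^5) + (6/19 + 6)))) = -4864* sqrt(7)/30739-4864/30739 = -0.58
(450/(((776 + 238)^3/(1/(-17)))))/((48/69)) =-575/15754704576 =-0.00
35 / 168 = 5 / 24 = 0.21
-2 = -2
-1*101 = -101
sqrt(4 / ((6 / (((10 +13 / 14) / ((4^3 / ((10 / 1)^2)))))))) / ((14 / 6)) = 15 * sqrt(357) / 196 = 1.45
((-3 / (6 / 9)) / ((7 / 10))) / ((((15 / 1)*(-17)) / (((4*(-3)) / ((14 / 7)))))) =-18 / 119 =-0.15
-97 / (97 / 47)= -47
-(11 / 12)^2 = -121 / 144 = -0.84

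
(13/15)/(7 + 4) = 13/165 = 0.08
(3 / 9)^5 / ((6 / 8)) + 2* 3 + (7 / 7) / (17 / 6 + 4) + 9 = 452873 / 29889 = 15.15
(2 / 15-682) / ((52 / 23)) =-58811 / 195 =-301.59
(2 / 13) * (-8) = -16 / 13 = -1.23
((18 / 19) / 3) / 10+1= 1.03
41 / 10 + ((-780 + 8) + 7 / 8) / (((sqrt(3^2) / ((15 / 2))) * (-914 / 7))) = 1379367 / 73120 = 18.86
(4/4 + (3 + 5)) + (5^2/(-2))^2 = 165.25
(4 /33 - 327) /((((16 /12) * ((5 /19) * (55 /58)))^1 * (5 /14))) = -41605459 /15125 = -2750.77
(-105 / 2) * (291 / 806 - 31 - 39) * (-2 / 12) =-609.34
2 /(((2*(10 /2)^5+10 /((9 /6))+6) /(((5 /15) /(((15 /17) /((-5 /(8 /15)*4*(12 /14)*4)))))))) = -510 /32879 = -0.02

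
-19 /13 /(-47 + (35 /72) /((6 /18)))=456 /14209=0.03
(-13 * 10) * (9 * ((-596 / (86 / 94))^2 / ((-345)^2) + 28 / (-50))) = -17197151348 / 4890605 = -3516.36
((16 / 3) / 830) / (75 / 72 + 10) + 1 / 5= 22059 / 109975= 0.20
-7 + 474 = 467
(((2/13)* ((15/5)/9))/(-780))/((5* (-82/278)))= 139/3118050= 0.00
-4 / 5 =-0.80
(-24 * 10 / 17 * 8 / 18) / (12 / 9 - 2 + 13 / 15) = -1600 / 51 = -31.37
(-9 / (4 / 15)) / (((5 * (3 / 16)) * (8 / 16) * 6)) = -12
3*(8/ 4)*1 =6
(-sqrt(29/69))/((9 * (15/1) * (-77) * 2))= sqrt(2001)/1434510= 0.00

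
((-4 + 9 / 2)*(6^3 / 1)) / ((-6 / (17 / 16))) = -153 / 8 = -19.12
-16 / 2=-8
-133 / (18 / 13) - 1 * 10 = -1909 / 18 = -106.06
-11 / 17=-0.65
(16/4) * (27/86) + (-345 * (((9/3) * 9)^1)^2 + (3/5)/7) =-378513006/1505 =-251503.66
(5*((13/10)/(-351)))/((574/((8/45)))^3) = -32/58163026343625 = -0.00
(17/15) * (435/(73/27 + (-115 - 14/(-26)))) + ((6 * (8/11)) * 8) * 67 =1007328783/431497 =2334.50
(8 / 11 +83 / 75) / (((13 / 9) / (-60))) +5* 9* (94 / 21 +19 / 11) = 1015899 / 5005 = 202.98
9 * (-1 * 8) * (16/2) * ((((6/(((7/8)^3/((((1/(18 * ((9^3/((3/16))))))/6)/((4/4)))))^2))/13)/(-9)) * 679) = 794624/3135107039337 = 0.00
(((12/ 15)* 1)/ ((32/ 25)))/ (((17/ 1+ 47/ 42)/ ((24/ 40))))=63/ 3044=0.02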